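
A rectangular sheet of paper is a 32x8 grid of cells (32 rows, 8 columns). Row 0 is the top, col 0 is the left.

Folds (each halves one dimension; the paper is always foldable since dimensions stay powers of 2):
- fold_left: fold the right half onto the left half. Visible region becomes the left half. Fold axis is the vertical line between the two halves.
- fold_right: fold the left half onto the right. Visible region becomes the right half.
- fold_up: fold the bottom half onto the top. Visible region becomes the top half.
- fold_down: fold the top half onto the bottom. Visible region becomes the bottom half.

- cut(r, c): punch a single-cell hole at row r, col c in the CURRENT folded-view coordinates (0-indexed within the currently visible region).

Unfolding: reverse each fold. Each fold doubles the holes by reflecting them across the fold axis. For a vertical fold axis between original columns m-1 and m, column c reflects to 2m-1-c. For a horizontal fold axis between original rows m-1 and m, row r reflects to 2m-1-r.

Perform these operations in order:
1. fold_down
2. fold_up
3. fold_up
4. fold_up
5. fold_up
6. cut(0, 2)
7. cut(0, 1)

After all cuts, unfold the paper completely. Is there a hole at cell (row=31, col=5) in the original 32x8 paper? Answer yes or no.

Op 1 fold_down: fold axis h@16; visible region now rows[16,32) x cols[0,8) = 16x8
Op 2 fold_up: fold axis h@24; visible region now rows[16,24) x cols[0,8) = 8x8
Op 3 fold_up: fold axis h@20; visible region now rows[16,20) x cols[0,8) = 4x8
Op 4 fold_up: fold axis h@18; visible region now rows[16,18) x cols[0,8) = 2x8
Op 5 fold_up: fold axis h@17; visible region now rows[16,17) x cols[0,8) = 1x8
Op 6 cut(0, 2): punch at orig (16,2); cuts so far [(16, 2)]; region rows[16,17) x cols[0,8) = 1x8
Op 7 cut(0, 1): punch at orig (16,1); cuts so far [(16, 1), (16, 2)]; region rows[16,17) x cols[0,8) = 1x8
Unfold 1 (reflect across h@17): 4 holes -> [(16, 1), (16, 2), (17, 1), (17, 2)]
Unfold 2 (reflect across h@18): 8 holes -> [(16, 1), (16, 2), (17, 1), (17, 2), (18, 1), (18, 2), (19, 1), (19, 2)]
Unfold 3 (reflect across h@20): 16 holes -> [(16, 1), (16, 2), (17, 1), (17, 2), (18, 1), (18, 2), (19, 1), (19, 2), (20, 1), (20, 2), (21, 1), (21, 2), (22, 1), (22, 2), (23, 1), (23, 2)]
Unfold 4 (reflect across h@24): 32 holes -> [(16, 1), (16, 2), (17, 1), (17, 2), (18, 1), (18, 2), (19, 1), (19, 2), (20, 1), (20, 2), (21, 1), (21, 2), (22, 1), (22, 2), (23, 1), (23, 2), (24, 1), (24, 2), (25, 1), (25, 2), (26, 1), (26, 2), (27, 1), (27, 2), (28, 1), (28, 2), (29, 1), (29, 2), (30, 1), (30, 2), (31, 1), (31, 2)]
Unfold 5 (reflect across h@16): 64 holes -> [(0, 1), (0, 2), (1, 1), (1, 2), (2, 1), (2, 2), (3, 1), (3, 2), (4, 1), (4, 2), (5, 1), (5, 2), (6, 1), (6, 2), (7, 1), (7, 2), (8, 1), (8, 2), (9, 1), (9, 2), (10, 1), (10, 2), (11, 1), (11, 2), (12, 1), (12, 2), (13, 1), (13, 2), (14, 1), (14, 2), (15, 1), (15, 2), (16, 1), (16, 2), (17, 1), (17, 2), (18, 1), (18, 2), (19, 1), (19, 2), (20, 1), (20, 2), (21, 1), (21, 2), (22, 1), (22, 2), (23, 1), (23, 2), (24, 1), (24, 2), (25, 1), (25, 2), (26, 1), (26, 2), (27, 1), (27, 2), (28, 1), (28, 2), (29, 1), (29, 2), (30, 1), (30, 2), (31, 1), (31, 2)]
Holes: [(0, 1), (0, 2), (1, 1), (1, 2), (2, 1), (2, 2), (3, 1), (3, 2), (4, 1), (4, 2), (5, 1), (5, 2), (6, 1), (6, 2), (7, 1), (7, 2), (8, 1), (8, 2), (9, 1), (9, 2), (10, 1), (10, 2), (11, 1), (11, 2), (12, 1), (12, 2), (13, 1), (13, 2), (14, 1), (14, 2), (15, 1), (15, 2), (16, 1), (16, 2), (17, 1), (17, 2), (18, 1), (18, 2), (19, 1), (19, 2), (20, 1), (20, 2), (21, 1), (21, 2), (22, 1), (22, 2), (23, 1), (23, 2), (24, 1), (24, 2), (25, 1), (25, 2), (26, 1), (26, 2), (27, 1), (27, 2), (28, 1), (28, 2), (29, 1), (29, 2), (30, 1), (30, 2), (31, 1), (31, 2)]

Answer: no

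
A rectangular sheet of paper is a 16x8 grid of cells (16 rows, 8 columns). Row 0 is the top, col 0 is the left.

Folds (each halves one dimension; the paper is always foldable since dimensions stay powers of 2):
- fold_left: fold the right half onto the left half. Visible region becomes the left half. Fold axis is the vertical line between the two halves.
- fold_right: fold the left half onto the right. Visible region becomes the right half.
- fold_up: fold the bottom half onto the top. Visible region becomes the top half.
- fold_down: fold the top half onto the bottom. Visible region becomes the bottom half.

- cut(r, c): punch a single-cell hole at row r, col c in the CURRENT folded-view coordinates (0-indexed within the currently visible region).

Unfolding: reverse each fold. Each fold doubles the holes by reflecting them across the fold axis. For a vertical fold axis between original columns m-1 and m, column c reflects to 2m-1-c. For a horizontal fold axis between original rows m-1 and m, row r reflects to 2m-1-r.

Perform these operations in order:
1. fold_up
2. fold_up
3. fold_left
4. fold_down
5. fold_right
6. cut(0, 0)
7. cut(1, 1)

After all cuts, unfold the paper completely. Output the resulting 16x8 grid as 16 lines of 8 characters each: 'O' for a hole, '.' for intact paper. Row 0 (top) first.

Answer: O..OO..O
.OO..OO.
.OO..OO.
O..OO..O
O..OO..O
.OO..OO.
.OO..OO.
O..OO..O
O..OO..O
.OO..OO.
.OO..OO.
O..OO..O
O..OO..O
.OO..OO.
.OO..OO.
O..OO..O

Derivation:
Op 1 fold_up: fold axis h@8; visible region now rows[0,8) x cols[0,8) = 8x8
Op 2 fold_up: fold axis h@4; visible region now rows[0,4) x cols[0,8) = 4x8
Op 3 fold_left: fold axis v@4; visible region now rows[0,4) x cols[0,4) = 4x4
Op 4 fold_down: fold axis h@2; visible region now rows[2,4) x cols[0,4) = 2x4
Op 5 fold_right: fold axis v@2; visible region now rows[2,4) x cols[2,4) = 2x2
Op 6 cut(0, 0): punch at orig (2,2); cuts so far [(2, 2)]; region rows[2,4) x cols[2,4) = 2x2
Op 7 cut(1, 1): punch at orig (3,3); cuts so far [(2, 2), (3, 3)]; region rows[2,4) x cols[2,4) = 2x2
Unfold 1 (reflect across v@2): 4 holes -> [(2, 1), (2, 2), (3, 0), (3, 3)]
Unfold 2 (reflect across h@2): 8 holes -> [(0, 0), (0, 3), (1, 1), (1, 2), (2, 1), (2, 2), (3, 0), (3, 3)]
Unfold 3 (reflect across v@4): 16 holes -> [(0, 0), (0, 3), (0, 4), (0, 7), (1, 1), (1, 2), (1, 5), (1, 6), (2, 1), (2, 2), (2, 5), (2, 6), (3, 0), (3, 3), (3, 4), (3, 7)]
Unfold 4 (reflect across h@4): 32 holes -> [(0, 0), (0, 3), (0, 4), (0, 7), (1, 1), (1, 2), (1, 5), (1, 6), (2, 1), (2, 2), (2, 5), (2, 6), (3, 0), (3, 3), (3, 4), (3, 7), (4, 0), (4, 3), (4, 4), (4, 7), (5, 1), (5, 2), (5, 5), (5, 6), (6, 1), (6, 2), (6, 5), (6, 6), (7, 0), (7, 3), (7, 4), (7, 7)]
Unfold 5 (reflect across h@8): 64 holes -> [(0, 0), (0, 3), (0, 4), (0, 7), (1, 1), (1, 2), (1, 5), (1, 6), (2, 1), (2, 2), (2, 5), (2, 6), (3, 0), (3, 3), (3, 4), (3, 7), (4, 0), (4, 3), (4, 4), (4, 7), (5, 1), (5, 2), (5, 5), (5, 6), (6, 1), (6, 2), (6, 5), (6, 6), (7, 0), (7, 3), (7, 4), (7, 7), (8, 0), (8, 3), (8, 4), (8, 7), (9, 1), (9, 2), (9, 5), (9, 6), (10, 1), (10, 2), (10, 5), (10, 6), (11, 0), (11, 3), (11, 4), (11, 7), (12, 0), (12, 3), (12, 4), (12, 7), (13, 1), (13, 2), (13, 5), (13, 6), (14, 1), (14, 2), (14, 5), (14, 6), (15, 0), (15, 3), (15, 4), (15, 7)]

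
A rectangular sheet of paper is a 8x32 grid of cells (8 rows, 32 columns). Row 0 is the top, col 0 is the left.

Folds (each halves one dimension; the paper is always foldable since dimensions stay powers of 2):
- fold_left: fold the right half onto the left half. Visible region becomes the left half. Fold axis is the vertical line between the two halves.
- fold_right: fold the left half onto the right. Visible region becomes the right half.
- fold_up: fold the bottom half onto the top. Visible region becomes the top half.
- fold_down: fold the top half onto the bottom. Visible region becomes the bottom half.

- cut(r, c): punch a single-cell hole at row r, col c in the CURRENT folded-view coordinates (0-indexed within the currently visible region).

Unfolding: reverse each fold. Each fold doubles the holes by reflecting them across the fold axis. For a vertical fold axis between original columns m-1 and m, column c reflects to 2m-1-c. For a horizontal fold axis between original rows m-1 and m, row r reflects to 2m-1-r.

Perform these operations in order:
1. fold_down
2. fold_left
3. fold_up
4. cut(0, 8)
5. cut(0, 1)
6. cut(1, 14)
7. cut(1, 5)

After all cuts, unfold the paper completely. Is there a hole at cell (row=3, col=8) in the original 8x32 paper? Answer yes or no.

Answer: yes

Derivation:
Op 1 fold_down: fold axis h@4; visible region now rows[4,8) x cols[0,32) = 4x32
Op 2 fold_left: fold axis v@16; visible region now rows[4,8) x cols[0,16) = 4x16
Op 3 fold_up: fold axis h@6; visible region now rows[4,6) x cols[0,16) = 2x16
Op 4 cut(0, 8): punch at orig (4,8); cuts so far [(4, 8)]; region rows[4,6) x cols[0,16) = 2x16
Op 5 cut(0, 1): punch at orig (4,1); cuts so far [(4, 1), (4, 8)]; region rows[4,6) x cols[0,16) = 2x16
Op 6 cut(1, 14): punch at orig (5,14); cuts so far [(4, 1), (4, 8), (5, 14)]; region rows[4,6) x cols[0,16) = 2x16
Op 7 cut(1, 5): punch at orig (5,5); cuts so far [(4, 1), (4, 8), (5, 5), (5, 14)]; region rows[4,6) x cols[0,16) = 2x16
Unfold 1 (reflect across h@6): 8 holes -> [(4, 1), (4, 8), (5, 5), (5, 14), (6, 5), (6, 14), (7, 1), (7, 8)]
Unfold 2 (reflect across v@16): 16 holes -> [(4, 1), (4, 8), (4, 23), (4, 30), (5, 5), (5, 14), (5, 17), (5, 26), (6, 5), (6, 14), (6, 17), (6, 26), (7, 1), (7, 8), (7, 23), (7, 30)]
Unfold 3 (reflect across h@4): 32 holes -> [(0, 1), (0, 8), (0, 23), (0, 30), (1, 5), (1, 14), (1, 17), (1, 26), (2, 5), (2, 14), (2, 17), (2, 26), (3, 1), (3, 8), (3, 23), (3, 30), (4, 1), (4, 8), (4, 23), (4, 30), (5, 5), (5, 14), (5, 17), (5, 26), (6, 5), (6, 14), (6, 17), (6, 26), (7, 1), (7, 8), (7, 23), (7, 30)]
Holes: [(0, 1), (0, 8), (0, 23), (0, 30), (1, 5), (1, 14), (1, 17), (1, 26), (2, 5), (2, 14), (2, 17), (2, 26), (3, 1), (3, 8), (3, 23), (3, 30), (4, 1), (4, 8), (4, 23), (4, 30), (5, 5), (5, 14), (5, 17), (5, 26), (6, 5), (6, 14), (6, 17), (6, 26), (7, 1), (7, 8), (7, 23), (7, 30)]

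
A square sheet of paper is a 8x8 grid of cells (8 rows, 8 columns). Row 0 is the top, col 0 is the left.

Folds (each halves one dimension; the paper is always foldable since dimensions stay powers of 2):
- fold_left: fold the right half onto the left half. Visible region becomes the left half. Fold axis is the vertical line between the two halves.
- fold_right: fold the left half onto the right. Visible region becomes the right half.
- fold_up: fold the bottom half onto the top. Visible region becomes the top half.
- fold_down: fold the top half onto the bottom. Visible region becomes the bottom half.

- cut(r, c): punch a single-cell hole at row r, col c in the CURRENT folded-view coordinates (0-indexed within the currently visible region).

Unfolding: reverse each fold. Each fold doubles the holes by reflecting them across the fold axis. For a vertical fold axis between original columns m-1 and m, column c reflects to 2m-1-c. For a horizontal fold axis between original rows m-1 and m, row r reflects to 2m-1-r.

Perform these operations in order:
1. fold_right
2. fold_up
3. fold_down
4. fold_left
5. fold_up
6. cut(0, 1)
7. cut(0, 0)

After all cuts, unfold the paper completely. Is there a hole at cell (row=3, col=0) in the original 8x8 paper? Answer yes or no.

Answer: yes

Derivation:
Op 1 fold_right: fold axis v@4; visible region now rows[0,8) x cols[4,8) = 8x4
Op 2 fold_up: fold axis h@4; visible region now rows[0,4) x cols[4,8) = 4x4
Op 3 fold_down: fold axis h@2; visible region now rows[2,4) x cols[4,8) = 2x4
Op 4 fold_left: fold axis v@6; visible region now rows[2,4) x cols[4,6) = 2x2
Op 5 fold_up: fold axis h@3; visible region now rows[2,3) x cols[4,6) = 1x2
Op 6 cut(0, 1): punch at orig (2,5); cuts so far [(2, 5)]; region rows[2,3) x cols[4,6) = 1x2
Op 7 cut(0, 0): punch at orig (2,4); cuts so far [(2, 4), (2, 5)]; region rows[2,3) x cols[4,6) = 1x2
Unfold 1 (reflect across h@3): 4 holes -> [(2, 4), (2, 5), (3, 4), (3, 5)]
Unfold 2 (reflect across v@6): 8 holes -> [(2, 4), (2, 5), (2, 6), (2, 7), (3, 4), (3, 5), (3, 6), (3, 7)]
Unfold 3 (reflect across h@2): 16 holes -> [(0, 4), (0, 5), (0, 6), (0, 7), (1, 4), (1, 5), (1, 6), (1, 7), (2, 4), (2, 5), (2, 6), (2, 7), (3, 4), (3, 5), (3, 6), (3, 7)]
Unfold 4 (reflect across h@4): 32 holes -> [(0, 4), (0, 5), (0, 6), (0, 7), (1, 4), (1, 5), (1, 6), (1, 7), (2, 4), (2, 5), (2, 6), (2, 7), (3, 4), (3, 5), (3, 6), (3, 7), (4, 4), (4, 5), (4, 6), (4, 7), (5, 4), (5, 5), (5, 6), (5, 7), (6, 4), (6, 5), (6, 6), (6, 7), (7, 4), (7, 5), (7, 6), (7, 7)]
Unfold 5 (reflect across v@4): 64 holes -> [(0, 0), (0, 1), (0, 2), (0, 3), (0, 4), (0, 5), (0, 6), (0, 7), (1, 0), (1, 1), (1, 2), (1, 3), (1, 4), (1, 5), (1, 6), (1, 7), (2, 0), (2, 1), (2, 2), (2, 3), (2, 4), (2, 5), (2, 6), (2, 7), (3, 0), (3, 1), (3, 2), (3, 3), (3, 4), (3, 5), (3, 6), (3, 7), (4, 0), (4, 1), (4, 2), (4, 3), (4, 4), (4, 5), (4, 6), (4, 7), (5, 0), (5, 1), (5, 2), (5, 3), (5, 4), (5, 5), (5, 6), (5, 7), (6, 0), (6, 1), (6, 2), (6, 3), (6, 4), (6, 5), (6, 6), (6, 7), (7, 0), (7, 1), (7, 2), (7, 3), (7, 4), (7, 5), (7, 6), (7, 7)]
Holes: [(0, 0), (0, 1), (0, 2), (0, 3), (0, 4), (0, 5), (0, 6), (0, 7), (1, 0), (1, 1), (1, 2), (1, 3), (1, 4), (1, 5), (1, 6), (1, 7), (2, 0), (2, 1), (2, 2), (2, 3), (2, 4), (2, 5), (2, 6), (2, 7), (3, 0), (3, 1), (3, 2), (3, 3), (3, 4), (3, 5), (3, 6), (3, 7), (4, 0), (4, 1), (4, 2), (4, 3), (4, 4), (4, 5), (4, 6), (4, 7), (5, 0), (5, 1), (5, 2), (5, 3), (5, 4), (5, 5), (5, 6), (5, 7), (6, 0), (6, 1), (6, 2), (6, 3), (6, 4), (6, 5), (6, 6), (6, 7), (7, 0), (7, 1), (7, 2), (7, 3), (7, 4), (7, 5), (7, 6), (7, 7)]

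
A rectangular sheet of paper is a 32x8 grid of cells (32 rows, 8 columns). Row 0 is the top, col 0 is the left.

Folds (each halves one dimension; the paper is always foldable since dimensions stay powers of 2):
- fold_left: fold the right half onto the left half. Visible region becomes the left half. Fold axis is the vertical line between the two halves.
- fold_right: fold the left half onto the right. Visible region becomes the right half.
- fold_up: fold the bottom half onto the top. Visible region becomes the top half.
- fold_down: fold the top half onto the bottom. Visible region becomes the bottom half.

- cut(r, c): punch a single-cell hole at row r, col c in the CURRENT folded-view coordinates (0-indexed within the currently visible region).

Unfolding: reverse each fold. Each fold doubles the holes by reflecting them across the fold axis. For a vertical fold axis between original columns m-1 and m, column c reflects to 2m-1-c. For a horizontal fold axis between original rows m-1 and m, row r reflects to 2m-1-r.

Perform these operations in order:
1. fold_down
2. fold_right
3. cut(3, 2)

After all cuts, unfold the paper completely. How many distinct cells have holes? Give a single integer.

Answer: 4

Derivation:
Op 1 fold_down: fold axis h@16; visible region now rows[16,32) x cols[0,8) = 16x8
Op 2 fold_right: fold axis v@4; visible region now rows[16,32) x cols[4,8) = 16x4
Op 3 cut(3, 2): punch at orig (19,6); cuts so far [(19, 6)]; region rows[16,32) x cols[4,8) = 16x4
Unfold 1 (reflect across v@4): 2 holes -> [(19, 1), (19, 6)]
Unfold 2 (reflect across h@16): 4 holes -> [(12, 1), (12, 6), (19, 1), (19, 6)]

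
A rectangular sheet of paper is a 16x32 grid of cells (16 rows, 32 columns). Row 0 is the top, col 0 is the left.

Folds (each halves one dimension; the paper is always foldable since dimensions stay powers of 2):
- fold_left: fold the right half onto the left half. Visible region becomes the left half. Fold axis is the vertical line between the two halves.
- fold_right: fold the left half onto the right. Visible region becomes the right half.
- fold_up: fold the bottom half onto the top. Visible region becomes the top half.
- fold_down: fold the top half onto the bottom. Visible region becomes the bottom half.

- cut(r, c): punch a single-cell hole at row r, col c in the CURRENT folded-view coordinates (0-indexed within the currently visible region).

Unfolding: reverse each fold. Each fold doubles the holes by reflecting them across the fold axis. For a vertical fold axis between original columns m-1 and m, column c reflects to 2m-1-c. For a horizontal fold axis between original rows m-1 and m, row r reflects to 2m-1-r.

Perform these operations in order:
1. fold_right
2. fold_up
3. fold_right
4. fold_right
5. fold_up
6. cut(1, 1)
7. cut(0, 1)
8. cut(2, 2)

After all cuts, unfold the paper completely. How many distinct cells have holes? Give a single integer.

Op 1 fold_right: fold axis v@16; visible region now rows[0,16) x cols[16,32) = 16x16
Op 2 fold_up: fold axis h@8; visible region now rows[0,8) x cols[16,32) = 8x16
Op 3 fold_right: fold axis v@24; visible region now rows[0,8) x cols[24,32) = 8x8
Op 4 fold_right: fold axis v@28; visible region now rows[0,8) x cols[28,32) = 8x4
Op 5 fold_up: fold axis h@4; visible region now rows[0,4) x cols[28,32) = 4x4
Op 6 cut(1, 1): punch at orig (1,29); cuts so far [(1, 29)]; region rows[0,4) x cols[28,32) = 4x4
Op 7 cut(0, 1): punch at orig (0,29); cuts so far [(0, 29), (1, 29)]; region rows[0,4) x cols[28,32) = 4x4
Op 8 cut(2, 2): punch at orig (2,30); cuts so far [(0, 29), (1, 29), (2, 30)]; region rows[0,4) x cols[28,32) = 4x4
Unfold 1 (reflect across h@4): 6 holes -> [(0, 29), (1, 29), (2, 30), (5, 30), (6, 29), (7, 29)]
Unfold 2 (reflect across v@28): 12 holes -> [(0, 26), (0, 29), (1, 26), (1, 29), (2, 25), (2, 30), (5, 25), (5, 30), (6, 26), (6, 29), (7, 26), (7, 29)]
Unfold 3 (reflect across v@24): 24 holes -> [(0, 18), (0, 21), (0, 26), (0, 29), (1, 18), (1, 21), (1, 26), (1, 29), (2, 17), (2, 22), (2, 25), (2, 30), (5, 17), (5, 22), (5, 25), (5, 30), (6, 18), (6, 21), (6, 26), (6, 29), (7, 18), (7, 21), (7, 26), (7, 29)]
Unfold 4 (reflect across h@8): 48 holes -> [(0, 18), (0, 21), (0, 26), (0, 29), (1, 18), (1, 21), (1, 26), (1, 29), (2, 17), (2, 22), (2, 25), (2, 30), (5, 17), (5, 22), (5, 25), (5, 30), (6, 18), (6, 21), (6, 26), (6, 29), (7, 18), (7, 21), (7, 26), (7, 29), (8, 18), (8, 21), (8, 26), (8, 29), (9, 18), (9, 21), (9, 26), (9, 29), (10, 17), (10, 22), (10, 25), (10, 30), (13, 17), (13, 22), (13, 25), (13, 30), (14, 18), (14, 21), (14, 26), (14, 29), (15, 18), (15, 21), (15, 26), (15, 29)]
Unfold 5 (reflect across v@16): 96 holes -> [(0, 2), (0, 5), (0, 10), (0, 13), (0, 18), (0, 21), (0, 26), (0, 29), (1, 2), (1, 5), (1, 10), (1, 13), (1, 18), (1, 21), (1, 26), (1, 29), (2, 1), (2, 6), (2, 9), (2, 14), (2, 17), (2, 22), (2, 25), (2, 30), (5, 1), (5, 6), (5, 9), (5, 14), (5, 17), (5, 22), (5, 25), (5, 30), (6, 2), (6, 5), (6, 10), (6, 13), (6, 18), (6, 21), (6, 26), (6, 29), (7, 2), (7, 5), (7, 10), (7, 13), (7, 18), (7, 21), (7, 26), (7, 29), (8, 2), (8, 5), (8, 10), (8, 13), (8, 18), (8, 21), (8, 26), (8, 29), (9, 2), (9, 5), (9, 10), (9, 13), (9, 18), (9, 21), (9, 26), (9, 29), (10, 1), (10, 6), (10, 9), (10, 14), (10, 17), (10, 22), (10, 25), (10, 30), (13, 1), (13, 6), (13, 9), (13, 14), (13, 17), (13, 22), (13, 25), (13, 30), (14, 2), (14, 5), (14, 10), (14, 13), (14, 18), (14, 21), (14, 26), (14, 29), (15, 2), (15, 5), (15, 10), (15, 13), (15, 18), (15, 21), (15, 26), (15, 29)]

Answer: 96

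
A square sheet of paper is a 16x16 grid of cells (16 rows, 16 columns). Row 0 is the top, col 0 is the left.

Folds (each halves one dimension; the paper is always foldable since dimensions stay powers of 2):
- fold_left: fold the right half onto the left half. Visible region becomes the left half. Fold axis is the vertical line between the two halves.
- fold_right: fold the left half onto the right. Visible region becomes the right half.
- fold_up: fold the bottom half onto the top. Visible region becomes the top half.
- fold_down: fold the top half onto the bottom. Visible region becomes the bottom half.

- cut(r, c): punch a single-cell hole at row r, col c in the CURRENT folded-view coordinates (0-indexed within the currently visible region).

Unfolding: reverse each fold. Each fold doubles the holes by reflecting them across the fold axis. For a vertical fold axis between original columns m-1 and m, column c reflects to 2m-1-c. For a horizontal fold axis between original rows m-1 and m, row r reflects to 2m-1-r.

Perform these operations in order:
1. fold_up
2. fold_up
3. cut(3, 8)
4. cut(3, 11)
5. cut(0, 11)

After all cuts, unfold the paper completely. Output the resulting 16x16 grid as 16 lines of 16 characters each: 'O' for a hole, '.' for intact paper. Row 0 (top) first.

Answer: ...........O....
................
................
........O..O....
........O..O....
................
................
...........O....
...........O....
................
................
........O..O....
........O..O....
................
................
...........O....

Derivation:
Op 1 fold_up: fold axis h@8; visible region now rows[0,8) x cols[0,16) = 8x16
Op 2 fold_up: fold axis h@4; visible region now rows[0,4) x cols[0,16) = 4x16
Op 3 cut(3, 8): punch at orig (3,8); cuts so far [(3, 8)]; region rows[0,4) x cols[0,16) = 4x16
Op 4 cut(3, 11): punch at orig (3,11); cuts so far [(3, 8), (3, 11)]; region rows[0,4) x cols[0,16) = 4x16
Op 5 cut(0, 11): punch at orig (0,11); cuts so far [(0, 11), (3, 8), (3, 11)]; region rows[0,4) x cols[0,16) = 4x16
Unfold 1 (reflect across h@4): 6 holes -> [(0, 11), (3, 8), (3, 11), (4, 8), (4, 11), (7, 11)]
Unfold 2 (reflect across h@8): 12 holes -> [(0, 11), (3, 8), (3, 11), (4, 8), (4, 11), (7, 11), (8, 11), (11, 8), (11, 11), (12, 8), (12, 11), (15, 11)]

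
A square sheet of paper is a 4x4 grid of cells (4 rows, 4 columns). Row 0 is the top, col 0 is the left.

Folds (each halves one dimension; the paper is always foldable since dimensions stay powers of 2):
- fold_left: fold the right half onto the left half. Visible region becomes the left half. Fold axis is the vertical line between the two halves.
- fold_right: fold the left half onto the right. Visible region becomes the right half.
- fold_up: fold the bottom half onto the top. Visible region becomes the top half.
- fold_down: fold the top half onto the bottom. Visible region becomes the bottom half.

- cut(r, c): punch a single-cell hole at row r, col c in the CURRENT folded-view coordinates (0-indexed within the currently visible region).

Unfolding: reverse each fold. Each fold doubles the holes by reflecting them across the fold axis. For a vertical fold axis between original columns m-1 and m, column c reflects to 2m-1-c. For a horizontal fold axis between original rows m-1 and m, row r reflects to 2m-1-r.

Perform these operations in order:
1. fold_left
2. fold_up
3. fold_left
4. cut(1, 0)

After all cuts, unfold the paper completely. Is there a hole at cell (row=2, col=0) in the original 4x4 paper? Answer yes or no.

Answer: yes

Derivation:
Op 1 fold_left: fold axis v@2; visible region now rows[0,4) x cols[0,2) = 4x2
Op 2 fold_up: fold axis h@2; visible region now rows[0,2) x cols[0,2) = 2x2
Op 3 fold_left: fold axis v@1; visible region now rows[0,2) x cols[0,1) = 2x1
Op 4 cut(1, 0): punch at orig (1,0); cuts so far [(1, 0)]; region rows[0,2) x cols[0,1) = 2x1
Unfold 1 (reflect across v@1): 2 holes -> [(1, 0), (1, 1)]
Unfold 2 (reflect across h@2): 4 holes -> [(1, 0), (1, 1), (2, 0), (2, 1)]
Unfold 3 (reflect across v@2): 8 holes -> [(1, 0), (1, 1), (1, 2), (1, 3), (2, 0), (2, 1), (2, 2), (2, 3)]
Holes: [(1, 0), (1, 1), (1, 2), (1, 3), (2, 0), (2, 1), (2, 2), (2, 3)]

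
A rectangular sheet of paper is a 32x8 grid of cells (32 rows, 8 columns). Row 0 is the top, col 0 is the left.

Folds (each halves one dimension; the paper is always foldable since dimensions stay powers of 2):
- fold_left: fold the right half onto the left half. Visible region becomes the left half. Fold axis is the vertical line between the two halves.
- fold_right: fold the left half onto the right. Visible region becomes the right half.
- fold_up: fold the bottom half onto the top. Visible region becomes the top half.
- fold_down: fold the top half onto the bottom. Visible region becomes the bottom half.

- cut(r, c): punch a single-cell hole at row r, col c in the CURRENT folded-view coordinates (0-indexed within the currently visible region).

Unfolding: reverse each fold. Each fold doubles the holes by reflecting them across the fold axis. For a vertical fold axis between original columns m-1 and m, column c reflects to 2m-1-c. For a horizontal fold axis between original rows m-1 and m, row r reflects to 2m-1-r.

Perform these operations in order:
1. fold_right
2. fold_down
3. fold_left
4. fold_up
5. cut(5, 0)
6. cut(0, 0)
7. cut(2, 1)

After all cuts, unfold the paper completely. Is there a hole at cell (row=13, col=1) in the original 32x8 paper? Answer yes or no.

Answer: yes

Derivation:
Op 1 fold_right: fold axis v@4; visible region now rows[0,32) x cols[4,8) = 32x4
Op 2 fold_down: fold axis h@16; visible region now rows[16,32) x cols[4,8) = 16x4
Op 3 fold_left: fold axis v@6; visible region now rows[16,32) x cols[4,6) = 16x2
Op 4 fold_up: fold axis h@24; visible region now rows[16,24) x cols[4,6) = 8x2
Op 5 cut(5, 0): punch at orig (21,4); cuts so far [(21, 4)]; region rows[16,24) x cols[4,6) = 8x2
Op 6 cut(0, 0): punch at orig (16,4); cuts so far [(16, 4), (21, 4)]; region rows[16,24) x cols[4,6) = 8x2
Op 7 cut(2, 1): punch at orig (18,5); cuts so far [(16, 4), (18, 5), (21, 4)]; region rows[16,24) x cols[4,6) = 8x2
Unfold 1 (reflect across h@24): 6 holes -> [(16, 4), (18, 5), (21, 4), (26, 4), (29, 5), (31, 4)]
Unfold 2 (reflect across v@6): 12 holes -> [(16, 4), (16, 7), (18, 5), (18, 6), (21, 4), (21, 7), (26, 4), (26, 7), (29, 5), (29, 6), (31, 4), (31, 7)]
Unfold 3 (reflect across h@16): 24 holes -> [(0, 4), (0, 7), (2, 5), (2, 6), (5, 4), (5, 7), (10, 4), (10, 7), (13, 5), (13, 6), (15, 4), (15, 7), (16, 4), (16, 7), (18, 5), (18, 6), (21, 4), (21, 7), (26, 4), (26, 7), (29, 5), (29, 6), (31, 4), (31, 7)]
Unfold 4 (reflect across v@4): 48 holes -> [(0, 0), (0, 3), (0, 4), (0, 7), (2, 1), (2, 2), (2, 5), (2, 6), (5, 0), (5, 3), (5, 4), (5, 7), (10, 0), (10, 3), (10, 4), (10, 7), (13, 1), (13, 2), (13, 5), (13, 6), (15, 0), (15, 3), (15, 4), (15, 7), (16, 0), (16, 3), (16, 4), (16, 7), (18, 1), (18, 2), (18, 5), (18, 6), (21, 0), (21, 3), (21, 4), (21, 7), (26, 0), (26, 3), (26, 4), (26, 7), (29, 1), (29, 2), (29, 5), (29, 6), (31, 0), (31, 3), (31, 4), (31, 7)]
Holes: [(0, 0), (0, 3), (0, 4), (0, 7), (2, 1), (2, 2), (2, 5), (2, 6), (5, 0), (5, 3), (5, 4), (5, 7), (10, 0), (10, 3), (10, 4), (10, 7), (13, 1), (13, 2), (13, 5), (13, 6), (15, 0), (15, 3), (15, 4), (15, 7), (16, 0), (16, 3), (16, 4), (16, 7), (18, 1), (18, 2), (18, 5), (18, 6), (21, 0), (21, 3), (21, 4), (21, 7), (26, 0), (26, 3), (26, 4), (26, 7), (29, 1), (29, 2), (29, 5), (29, 6), (31, 0), (31, 3), (31, 4), (31, 7)]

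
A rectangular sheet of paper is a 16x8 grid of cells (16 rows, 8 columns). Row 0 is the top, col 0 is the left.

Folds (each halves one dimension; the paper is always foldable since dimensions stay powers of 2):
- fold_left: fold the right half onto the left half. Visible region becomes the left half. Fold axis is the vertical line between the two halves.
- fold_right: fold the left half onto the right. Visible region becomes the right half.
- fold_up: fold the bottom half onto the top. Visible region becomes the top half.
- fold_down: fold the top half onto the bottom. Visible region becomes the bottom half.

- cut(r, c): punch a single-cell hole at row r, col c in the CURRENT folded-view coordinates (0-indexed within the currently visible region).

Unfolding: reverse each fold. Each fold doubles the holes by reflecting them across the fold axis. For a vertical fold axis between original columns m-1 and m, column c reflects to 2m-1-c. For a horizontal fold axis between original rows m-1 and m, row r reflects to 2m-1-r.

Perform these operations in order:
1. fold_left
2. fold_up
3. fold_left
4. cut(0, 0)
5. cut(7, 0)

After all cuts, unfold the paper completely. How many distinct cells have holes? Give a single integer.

Answer: 16

Derivation:
Op 1 fold_left: fold axis v@4; visible region now rows[0,16) x cols[0,4) = 16x4
Op 2 fold_up: fold axis h@8; visible region now rows[0,8) x cols[0,4) = 8x4
Op 3 fold_left: fold axis v@2; visible region now rows[0,8) x cols[0,2) = 8x2
Op 4 cut(0, 0): punch at orig (0,0); cuts so far [(0, 0)]; region rows[0,8) x cols[0,2) = 8x2
Op 5 cut(7, 0): punch at orig (7,0); cuts so far [(0, 0), (7, 0)]; region rows[0,8) x cols[0,2) = 8x2
Unfold 1 (reflect across v@2): 4 holes -> [(0, 0), (0, 3), (7, 0), (7, 3)]
Unfold 2 (reflect across h@8): 8 holes -> [(0, 0), (0, 3), (7, 0), (7, 3), (8, 0), (8, 3), (15, 0), (15, 3)]
Unfold 3 (reflect across v@4): 16 holes -> [(0, 0), (0, 3), (0, 4), (0, 7), (7, 0), (7, 3), (7, 4), (7, 7), (8, 0), (8, 3), (8, 4), (8, 7), (15, 0), (15, 3), (15, 4), (15, 7)]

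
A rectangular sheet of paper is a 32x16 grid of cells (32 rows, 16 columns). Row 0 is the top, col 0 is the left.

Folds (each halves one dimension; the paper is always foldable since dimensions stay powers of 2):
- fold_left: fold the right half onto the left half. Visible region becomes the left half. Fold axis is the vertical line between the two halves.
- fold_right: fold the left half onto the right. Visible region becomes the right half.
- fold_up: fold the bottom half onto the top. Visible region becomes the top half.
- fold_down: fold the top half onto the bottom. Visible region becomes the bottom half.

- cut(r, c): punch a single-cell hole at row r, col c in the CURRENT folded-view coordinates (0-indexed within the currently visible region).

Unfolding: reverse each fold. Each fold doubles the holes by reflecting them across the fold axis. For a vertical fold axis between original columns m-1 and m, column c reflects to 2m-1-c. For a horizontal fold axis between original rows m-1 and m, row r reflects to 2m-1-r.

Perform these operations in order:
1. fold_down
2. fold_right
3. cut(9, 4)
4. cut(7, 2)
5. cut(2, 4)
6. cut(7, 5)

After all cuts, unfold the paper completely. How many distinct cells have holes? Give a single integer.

Answer: 16

Derivation:
Op 1 fold_down: fold axis h@16; visible region now rows[16,32) x cols[0,16) = 16x16
Op 2 fold_right: fold axis v@8; visible region now rows[16,32) x cols[8,16) = 16x8
Op 3 cut(9, 4): punch at orig (25,12); cuts so far [(25, 12)]; region rows[16,32) x cols[8,16) = 16x8
Op 4 cut(7, 2): punch at orig (23,10); cuts so far [(23, 10), (25, 12)]; region rows[16,32) x cols[8,16) = 16x8
Op 5 cut(2, 4): punch at orig (18,12); cuts so far [(18, 12), (23, 10), (25, 12)]; region rows[16,32) x cols[8,16) = 16x8
Op 6 cut(7, 5): punch at orig (23,13); cuts so far [(18, 12), (23, 10), (23, 13), (25, 12)]; region rows[16,32) x cols[8,16) = 16x8
Unfold 1 (reflect across v@8): 8 holes -> [(18, 3), (18, 12), (23, 2), (23, 5), (23, 10), (23, 13), (25, 3), (25, 12)]
Unfold 2 (reflect across h@16): 16 holes -> [(6, 3), (6, 12), (8, 2), (8, 5), (8, 10), (8, 13), (13, 3), (13, 12), (18, 3), (18, 12), (23, 2), (23, 5), (23, 10), (23, 13), (25, 3), (25, 12)]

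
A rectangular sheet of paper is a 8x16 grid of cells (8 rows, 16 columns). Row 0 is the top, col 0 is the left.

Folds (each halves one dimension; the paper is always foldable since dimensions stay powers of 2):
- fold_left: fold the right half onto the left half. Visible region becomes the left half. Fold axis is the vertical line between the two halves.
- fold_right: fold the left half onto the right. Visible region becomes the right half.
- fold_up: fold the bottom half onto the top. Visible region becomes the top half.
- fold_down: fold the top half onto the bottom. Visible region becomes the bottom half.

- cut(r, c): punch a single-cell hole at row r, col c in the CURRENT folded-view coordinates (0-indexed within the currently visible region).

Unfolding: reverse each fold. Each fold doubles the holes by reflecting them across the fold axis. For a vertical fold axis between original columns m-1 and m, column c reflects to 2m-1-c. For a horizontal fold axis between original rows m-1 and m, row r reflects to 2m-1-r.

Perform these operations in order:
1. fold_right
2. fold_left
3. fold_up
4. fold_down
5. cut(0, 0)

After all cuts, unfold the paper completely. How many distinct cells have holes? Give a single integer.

Op 1 fold_right: fold axis v@8; visible region now rows[0,8) x cols[8,16) = 8x8
Op 2 fold_left: fold axis v@12; visible region now rows[0,8) x cols[8,12) = 8x4
Op 3 fold_up: fold axis h@4; visible region now rows[0,4) x cols[8,12) = 4x4
Op 4 fold_down: fold axis h@2; visible region now rows[2,4) x cols[8,12) = 2x4
Op 5 cut(0, 0): punch at orig (2,8); cuts so far [(2, 8)]; region rows[2,4) x cols[8,12) = 2x4
Unfold 1 (reflect across h@2): 2 holes -> [(1, 8), (2, 8)]
Unfold 2 (reflect across h@4): 4 holes -> [(1, 8), (2, 8), (5, 8), (6, 8)]
Unfold 3 (reflect across v@12): 8 holes -> [(1, 8), (1, 15), (2, 8), (2, 15), (5, 8), (5, 15), (6, 8), (6, 15)]
Unfold 4 (reflect across v@8): 16 holes -> [(1, 0), (1, 7), (1, 8), (1, 15), (2, 0), (2, 7), (2, 8), (2, 15), (5, 0), (5, 7), (5, 8), (5, 15), (6, 0), (6, 7), (6, 8), (6, 15)]

Answer: 16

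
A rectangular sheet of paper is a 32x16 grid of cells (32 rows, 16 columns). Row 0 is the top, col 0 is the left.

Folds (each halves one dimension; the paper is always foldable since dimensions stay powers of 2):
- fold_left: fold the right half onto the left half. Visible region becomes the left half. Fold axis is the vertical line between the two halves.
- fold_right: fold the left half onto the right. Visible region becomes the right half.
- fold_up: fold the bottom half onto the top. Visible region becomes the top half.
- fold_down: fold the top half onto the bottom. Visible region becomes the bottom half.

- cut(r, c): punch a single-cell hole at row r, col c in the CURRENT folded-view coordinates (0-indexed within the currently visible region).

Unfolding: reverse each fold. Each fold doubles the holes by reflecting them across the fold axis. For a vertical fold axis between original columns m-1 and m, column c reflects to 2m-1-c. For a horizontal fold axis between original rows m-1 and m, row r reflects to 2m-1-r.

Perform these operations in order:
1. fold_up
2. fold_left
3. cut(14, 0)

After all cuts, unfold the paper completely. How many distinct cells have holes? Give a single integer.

Answer: 4

Derivation:
Op 1 fold_up: fold axis h@16; visible region now rows[0,16) x cols[0,16) = 16x16
Op 2 fold_left: fold axis v@8; visible region now rows[0,16) x cols[0,8) = 16x8
Op 3 cut(14, 0): punch at orig (14,0); cuts so far [(14, 0)]; region rows[0,16) x cols[0,8) = 16x8
Unfold 1 (reflect across v@8): 2 holes -> [(14, 0), (14, 15)]
Unfold 2 (reflect across h@16): 4 holes -> [(14, 0), (14, 15), (17, 0), (17, 15)]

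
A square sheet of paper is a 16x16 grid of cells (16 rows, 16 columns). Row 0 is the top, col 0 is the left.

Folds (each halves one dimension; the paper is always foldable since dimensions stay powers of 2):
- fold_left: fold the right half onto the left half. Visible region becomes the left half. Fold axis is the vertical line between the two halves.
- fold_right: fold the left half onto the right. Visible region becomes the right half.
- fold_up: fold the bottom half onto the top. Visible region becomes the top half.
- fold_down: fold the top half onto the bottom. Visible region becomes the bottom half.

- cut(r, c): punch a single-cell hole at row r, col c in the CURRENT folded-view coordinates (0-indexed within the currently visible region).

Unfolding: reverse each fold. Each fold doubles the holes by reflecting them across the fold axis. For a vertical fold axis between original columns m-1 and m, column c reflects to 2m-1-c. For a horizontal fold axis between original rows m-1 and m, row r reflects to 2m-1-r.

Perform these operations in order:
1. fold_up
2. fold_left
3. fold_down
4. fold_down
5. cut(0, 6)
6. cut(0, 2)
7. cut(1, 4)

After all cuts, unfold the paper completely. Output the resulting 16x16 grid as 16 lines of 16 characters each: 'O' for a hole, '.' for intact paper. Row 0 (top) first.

Op 1 fold_up: fold axis h@8; visible region now rows[0,8) x cols[0,16) = 8x16
Op 2 fold_left: fold axis v@8; visible region now rows[0,8) x cols[0,8) = 8x8
Op 3 fold_down: fold axis h@4; visible region now rows[4,8) x cols[0,8) = 4x8
Op 4 fold_down: fold axis h@6; visible region now rows[6,8) x cols[0,8) = 2x8
Op 5 cut(0, 6): punch at orig (6,6); cuts so far [(6, 6)]; region rows[6,8) x cols[0,8) = 2x8
Op 6 cut(0, 2): punch at orig (6,2); cuts so far [(6, 2), (6, 6)]; region rows[6,8) x cols[0,8) = 2x8
Op 7 cut(1, 4): punch at orig (7,4); cuts so far [(6, 2), (6, 6), (7, 4)]; region rows[6,8) x cols[0,8) = 2x8
Unfold 1 (reflect across h@6): 6 holes -> [(4, 4), (5, 2), (5, 6), (6, 2), (6, 6), (7, 4)]
Unfold 2 (reflect across h@4): 12 holes -> [(0, 4), (1, 2), (1, 6), (2, 2), (2, 6), (3, 4), (4, 4), (5, 2), (5, 6), (6, 2), (6, 6), (7, 4)]
Unfold 3 (reflect across v@8): 24 holes -> [(0, 4), (0, 11), (1, 2), (1, 6), (1, 9), (1, 13), (2, 2), (2, 6), (2, 9), (2, 13), (3, 4), (3, 11), (4, 4), (4, 11), (5, 2), (5, 6), (5, 9), (5, 13), (6, 2), (6, 6), (6, 9), (6, 13), (7, 4), (7, 11)]
Unfold 4 (reflect across h@8): 48 holes -> [(0, 4), (0, 11), (1, 2), (1, 6), (1, 9), (1, 13), (2, 2), (2, 6), (2, 9), (2, 13), (3, 4), (3, 11), (4, 4), (4, 11), (5, 2), (5, 6), (5, 9), (5, 13), (6, 2), (6, 6), (6, 9), (6, 13), (7, 4), (7, 11), (8, 4), (8, 11), (9, 2), (9, 6), (9, 9), (9, 13), (10, 2), (10, 6), (10, 9), (10, 13), (11, 4), (11, 11), (12, 4), (12, 11), (13, 2), (13, 6), (13, 9), (13, 13), (14, 2), (14, 6), (14, 9), (14, 13), (15, 4), (15, 11)]

Answer: ....O......O....
..O...O..O...O..
..O...O..O...O..
....O......O....
....O......O....
..O...O..O...O..
..O...O..O...O..
....O......O....
....O......O....
..O...O..O...O..
..O...O..O...O..
....O......O....
....O......O....
..O...O..O...O..
..O...O..O...O..
....O......O....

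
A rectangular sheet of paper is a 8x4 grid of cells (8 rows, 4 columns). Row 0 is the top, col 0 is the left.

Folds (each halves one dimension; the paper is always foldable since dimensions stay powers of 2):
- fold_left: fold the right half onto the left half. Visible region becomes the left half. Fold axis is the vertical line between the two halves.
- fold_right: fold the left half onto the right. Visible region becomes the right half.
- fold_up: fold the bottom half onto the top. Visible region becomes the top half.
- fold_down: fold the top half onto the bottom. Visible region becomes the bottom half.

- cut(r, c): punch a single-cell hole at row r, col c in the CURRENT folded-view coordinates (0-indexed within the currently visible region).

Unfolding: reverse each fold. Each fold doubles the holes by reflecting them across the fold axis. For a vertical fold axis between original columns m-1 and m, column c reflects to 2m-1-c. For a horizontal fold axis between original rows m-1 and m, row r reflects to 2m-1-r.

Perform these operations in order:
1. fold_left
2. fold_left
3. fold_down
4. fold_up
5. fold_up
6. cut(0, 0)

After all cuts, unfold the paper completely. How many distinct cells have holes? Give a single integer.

Op 1 fold_left: fold axis v@2; visible region now rows[0,8) x cols[0,2) = 8x2
Op 2 fold_left: fold axis v@1; visible region now rows[0,8) x cols[0,1) = 8x1
Op 3 fold_down: fold axis h@4; visible region now rows[4,8) x cols[0,1) = 4x1
Op 4 fold_up: fold axis h@6; visible region now rows[4,6) x cols[0,1) = 2x1
Op 5 fold_up: fold axis h@5; visible region now rows[4,5) x cols[0,1) = 1x1
Op 6 cut(0, 0): punch at orig (4,0); cuts so far [(4, 0)]; region rows[4,5) x cols[0,1) = 1x1
Unfold 1 (reflect across h@5): 2 holes -> [(4, 0), (5, 0)]
Unfold 2 (reflect across h@6): 4 holes -> [(4, 0), (5, 0), (6, 0), (7, 0)]
Unfold 3 (reflect across h@4): 8 holes -> [(0, 0), (1, 0), (2, 0), (3, 0), (4, 0), (5, 0), (6, 0), (7, 0)]
Unfold 4 (reflect across v@1): 16 holes -> [(0, 0), (0, 1), (1, 0), (1, 1), (2, 0), (2, 1), (3, 0), (3, 1), (4, 0), (4, 1), (5, 0), (5, 1), (6, 0), (6, 1), (7, 0), (7, 1)]
Unfold 5 (reflect across v@2): 32 holes -> [(0, 0), (0, 1), (0, 2), (0, 3), (1, 0), (1, 1), (1, 2), (1, 3), (2, 0), (2, 1), (2, 2), (2, 3), (3, 0), (3, 1), (3, 2), (3, 3), (4, 0), (4, 1), (4, 2), (4, 3), (5, 0), (5, 1), (5, 2), (5, 3), (6, 0), (6, 1), (6, 2), (6, 3), (7, 0), (7, 1), (7, 2), (7, 3)]

Answer: 32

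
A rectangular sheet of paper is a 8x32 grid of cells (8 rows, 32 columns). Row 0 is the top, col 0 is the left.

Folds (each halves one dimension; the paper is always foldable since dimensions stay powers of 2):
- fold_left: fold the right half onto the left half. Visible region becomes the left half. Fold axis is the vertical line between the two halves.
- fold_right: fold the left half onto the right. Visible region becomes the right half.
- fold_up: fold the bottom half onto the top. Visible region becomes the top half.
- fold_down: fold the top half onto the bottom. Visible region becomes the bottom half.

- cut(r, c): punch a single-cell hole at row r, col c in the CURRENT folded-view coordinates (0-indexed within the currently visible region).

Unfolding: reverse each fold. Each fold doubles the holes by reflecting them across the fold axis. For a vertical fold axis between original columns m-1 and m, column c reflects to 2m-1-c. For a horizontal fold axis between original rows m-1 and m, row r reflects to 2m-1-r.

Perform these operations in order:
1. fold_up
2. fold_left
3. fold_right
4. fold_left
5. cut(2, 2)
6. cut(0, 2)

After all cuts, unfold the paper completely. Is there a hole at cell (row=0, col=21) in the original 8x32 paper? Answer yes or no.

Answer: yes

Derivation:
Op 1 fold_up: fold axis h@4; visible region now rows[0,4) x cols[0,32) = 4x32
Op 2 fold_left: fold axis v@16; visible region now rows[0,4) x cols[0,16) = 4x16
Op 3 fold_right: fold axis v@8; visible region now rows[0,4) x cols[8,16) = 4x8
Op 4 fold_left: fold axis v@12; visible region now rows[0,4) x cols[8,12) = 4x4
Op 5 cut(2, 2): punch at orig (2,10); cuts so far [(2, 10)]; region rows[0,4) x cols[8,12) = 4x4
Op 6 cut(0, 2): punch at orig (0,10); cuts so far [(0, 10), (2, 10)]; region rows[0,4) x cols[8,12) = 4x4
Unfold 1 (reflect across v@12): 4 holes -> [(0, 10), (0, 13), (2, 10), (2, 13)]
Unfold 2 (reflect across v@8): 8 holes -> [(0, 2), (0, 5), (0, 10), (0, 13), (2, 2), (2, 5), (2, 10), (2, 13)]
Unfold 3 (reflect across v@16): 16 holes -> [(0, 2), (0, 5), (0, 10), (0, 13), (0, 18), (0, 21), (0, 26), (0, 29), (2, 2), (2, 5), (2, 10), (2, 13), (2, 18), (2, 21), (2, 26), (2, 29)]
Unfold 4 (reflect across h@4): 32 holes -> [(0, 2), (0, 5), (0, 10), (0, 13), (0, 18), (0, 21), (0, 26), (0, 29), (2, 2), (2, 5), (2, 10), (2, 13), (2, 18), (2, 21), (2, 26), (2, 29), (5, 2), (5, 5), (5, 10), (5, 13), (5, 18), (5, 21), (5, 26), (5, 29), (7, 2), (7, 5), (7, 10), (7, 13), (7, 18), (7, 21), (7, 26), (7, 29)]
Holes: [(0, 2), (0, 5), (0, 10), (0, 13), (0, 18), (0, 21), (0, 26), (0, 29), (2, 2), (2, 5), (2, 10), (2, 13), (2, 18), (2, 21), (2, 26), (2, 29), (5, 2), (5, 5), (5, 10), (5, 13), (5, 18), (5, 21), (5, 26), (5, 29), (7, 2), (7, 5), (7, 10), (7, 13), (7, 18), (7, 21), (7, 26), (7, 29)]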